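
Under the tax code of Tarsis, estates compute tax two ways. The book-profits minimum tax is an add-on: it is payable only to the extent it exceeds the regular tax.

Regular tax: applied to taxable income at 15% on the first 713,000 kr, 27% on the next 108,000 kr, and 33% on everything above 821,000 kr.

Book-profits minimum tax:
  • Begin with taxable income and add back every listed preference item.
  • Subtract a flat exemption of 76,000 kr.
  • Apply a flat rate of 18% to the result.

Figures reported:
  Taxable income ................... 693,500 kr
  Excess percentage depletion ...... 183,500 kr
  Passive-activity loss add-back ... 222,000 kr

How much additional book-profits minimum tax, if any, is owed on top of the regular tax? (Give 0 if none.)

80,115 kr

Book-profits minimum tax:
  Adjusted income: 693,500 kr + 183,500 kr + 222,000 kr = 1,099,000 kr
  Less exemption 76,000 kr → base 1,023,000 kr
  1,023,000 kr × 18% = 184,140 kr

Regular tax:
  693,500 kr × 15% = 104,025 kr

Excess of book-profits minimum tax over regular tax: 184,140 kr − 104,025 kr = 80,115 kr.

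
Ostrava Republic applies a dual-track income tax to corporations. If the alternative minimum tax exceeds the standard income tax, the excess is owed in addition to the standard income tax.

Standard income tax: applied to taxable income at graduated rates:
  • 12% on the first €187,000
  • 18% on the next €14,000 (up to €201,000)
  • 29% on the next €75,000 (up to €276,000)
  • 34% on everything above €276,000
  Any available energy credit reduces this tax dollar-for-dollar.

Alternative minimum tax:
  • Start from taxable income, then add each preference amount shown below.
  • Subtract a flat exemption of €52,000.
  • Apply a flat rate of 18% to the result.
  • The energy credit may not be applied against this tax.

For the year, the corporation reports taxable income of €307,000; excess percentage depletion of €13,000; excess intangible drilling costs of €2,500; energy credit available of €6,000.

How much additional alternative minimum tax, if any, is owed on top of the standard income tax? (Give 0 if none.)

Alternative minimum tax:
  Adjusted income: €307,000 + €13,000 + €2,500 = €322,500
  Less exemption €52,000 → base €270,500
  €270,500 × 18% = €48,690

Standard income tax:
  €187,000 × 12% = €22,440
  €14,000 × 18% = €2,520
  €75,000 × 29% = €21,750
  €31,000 × 34% = €10,540
  → €57,250
  Less energy credit €6,000 → €51,250

€48,690 ≤ €51,250, so no add-on is due.

€0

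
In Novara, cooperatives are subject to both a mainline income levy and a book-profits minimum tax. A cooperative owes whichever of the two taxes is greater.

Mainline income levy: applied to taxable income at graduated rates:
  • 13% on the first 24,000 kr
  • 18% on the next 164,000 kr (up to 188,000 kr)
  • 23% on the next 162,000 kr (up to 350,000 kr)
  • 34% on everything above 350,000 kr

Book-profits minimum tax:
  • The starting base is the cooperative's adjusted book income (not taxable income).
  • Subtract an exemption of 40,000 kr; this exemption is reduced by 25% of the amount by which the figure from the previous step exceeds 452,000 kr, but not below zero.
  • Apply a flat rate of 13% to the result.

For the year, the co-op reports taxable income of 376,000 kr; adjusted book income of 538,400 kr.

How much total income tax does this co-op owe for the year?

78,740 kr

Mainline income levy:
  24,000 kr × 13% = 3,120 kr
  164,000 kr × 18% = 29,520 kr
  162,000 kr × 23% = 37,260 kr
  26,000 kr × 34% = 8,840 kr
  → 78,740 kr

Book-profits minimum tax:
  Base (adjusted book income): 538,400 kr
  Exemption: 40,000 kr − 25% × (538,400 kr − 452,000 kr) = 40,000 kr − 21,600 kr = 18,400 kr
  Base: 538,400 kr − 18,400 kr = 520,000 kr
  520,000 kr × 13% = 67,600 kr

78,740 kr > 67,600 kr, so the mainline income levy governs.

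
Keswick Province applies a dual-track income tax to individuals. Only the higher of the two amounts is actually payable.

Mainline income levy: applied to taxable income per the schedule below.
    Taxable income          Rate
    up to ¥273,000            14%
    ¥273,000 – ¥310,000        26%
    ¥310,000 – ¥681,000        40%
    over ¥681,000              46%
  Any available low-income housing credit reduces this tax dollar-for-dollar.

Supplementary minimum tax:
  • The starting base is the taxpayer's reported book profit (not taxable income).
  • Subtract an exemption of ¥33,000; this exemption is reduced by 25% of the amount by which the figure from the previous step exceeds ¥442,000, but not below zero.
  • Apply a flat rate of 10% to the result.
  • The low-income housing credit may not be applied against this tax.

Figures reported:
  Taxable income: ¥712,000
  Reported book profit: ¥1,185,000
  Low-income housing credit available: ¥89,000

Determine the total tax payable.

¥121,500

Supplementary minimum tax:
  Base (reported book profit): ¥1,185,000
  Exemption: 25% × (¥1,185,000 − ¥442,000) = ¥185,750 ≥ ¥33,000, so the exemption is fully phased out
  Base: ¥1,185,000 − ¥0 = ¥1,185,000
  ¥1,185,000 × 10% = ¥118,500

Mainline income levy:
  ¥273,000 × 14% = ¥38,220
  ¥37,000 × 26% = ¥9,620
  ¥371,000 × 40% = ¥148,400
  ¥31,000 × 46% = ¥14,260
  → ¥210,500
  Less low-income housing credit ¥89,000 → ¥121,500

¥121,500 > ¥118,500, so the mainline income levy governs.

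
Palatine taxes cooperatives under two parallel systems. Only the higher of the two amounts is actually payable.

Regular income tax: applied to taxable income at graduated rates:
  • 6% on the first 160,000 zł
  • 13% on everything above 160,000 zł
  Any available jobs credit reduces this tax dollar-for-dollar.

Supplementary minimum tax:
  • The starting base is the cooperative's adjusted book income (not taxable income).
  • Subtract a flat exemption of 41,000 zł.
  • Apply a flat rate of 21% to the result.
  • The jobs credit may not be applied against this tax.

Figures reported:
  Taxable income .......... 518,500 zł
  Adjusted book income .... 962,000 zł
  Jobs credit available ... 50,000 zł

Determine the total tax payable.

193,410 zł

Supplementary minimum tax:
  Base (adjusted book income): 962,000 zł
  Less exemption 41,000 zł → base 921,000 zł
  921,000 zł × 21% = 193,410 zł

Regular income tax:
  160,000 zł × 6% = 9,600 zł
  358,500 zł × 13% = 46,605 zł
  → 56,205 zł
  Less jobs credit 50,000 zł → 6,205 zł

193,410 zł > 6,205 zł, so the supplementary minimum tax is the binding amount.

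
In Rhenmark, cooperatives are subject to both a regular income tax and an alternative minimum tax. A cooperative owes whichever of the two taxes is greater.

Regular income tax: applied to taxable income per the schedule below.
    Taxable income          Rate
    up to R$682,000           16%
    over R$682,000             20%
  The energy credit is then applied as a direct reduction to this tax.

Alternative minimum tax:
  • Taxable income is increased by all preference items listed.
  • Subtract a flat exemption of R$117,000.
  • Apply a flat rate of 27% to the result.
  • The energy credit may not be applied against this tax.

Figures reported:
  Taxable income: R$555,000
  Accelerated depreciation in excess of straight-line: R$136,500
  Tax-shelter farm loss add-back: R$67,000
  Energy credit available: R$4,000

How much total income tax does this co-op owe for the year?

Alternative minimum tax:
  Adjusted income: R$555,000 + R$136,500 + R$67,000 = R$758,500
  Less exemption R$117,000 → base R$641,500
  R$641,500 × 27% = R$173,205

Regular income tax:
  R$555,000 × 16% = R$88,800
  Less energy credit R$4,000 → R$84,800

R$173,205 > R$84,800, so the alternative minimum tax is the binding amount.

R$173,205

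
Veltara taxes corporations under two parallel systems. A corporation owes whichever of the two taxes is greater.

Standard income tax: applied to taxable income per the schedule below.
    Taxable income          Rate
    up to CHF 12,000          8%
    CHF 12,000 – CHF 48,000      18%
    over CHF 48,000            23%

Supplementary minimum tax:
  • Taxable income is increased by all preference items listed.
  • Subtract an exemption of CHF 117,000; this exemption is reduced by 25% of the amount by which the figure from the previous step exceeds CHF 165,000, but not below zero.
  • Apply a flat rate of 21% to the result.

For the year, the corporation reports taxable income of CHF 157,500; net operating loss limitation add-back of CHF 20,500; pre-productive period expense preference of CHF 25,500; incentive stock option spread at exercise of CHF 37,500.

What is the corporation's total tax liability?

CHF 32,625

Standard income tax:
  CHF 12,000 × 8% = CHF 960
  CHF 36,000 × 18% = CHF 6,480
  CHF 109,500 × 23% = CHF 25,185
  → CHF 32,625

Supplementary minimum tax:
  Adjusted income: CHF 157,500 + CHF 20,500 + CHF 25,500 + CHF 37,500 = CHF 241,000
  Exemption: CHF 117,000 − 25% × (CHF 241,000 − CHF 165,000) = CHF 117,000 − CHF 19,000 = CHF 98,000
  Base: CHF 241,000 − CHF 98,000 = CHF 143,000
  CHF 143,000 × 21% = CHF 30,030

CHF 32,625 > CHF 30,030, so the standard income tax governs.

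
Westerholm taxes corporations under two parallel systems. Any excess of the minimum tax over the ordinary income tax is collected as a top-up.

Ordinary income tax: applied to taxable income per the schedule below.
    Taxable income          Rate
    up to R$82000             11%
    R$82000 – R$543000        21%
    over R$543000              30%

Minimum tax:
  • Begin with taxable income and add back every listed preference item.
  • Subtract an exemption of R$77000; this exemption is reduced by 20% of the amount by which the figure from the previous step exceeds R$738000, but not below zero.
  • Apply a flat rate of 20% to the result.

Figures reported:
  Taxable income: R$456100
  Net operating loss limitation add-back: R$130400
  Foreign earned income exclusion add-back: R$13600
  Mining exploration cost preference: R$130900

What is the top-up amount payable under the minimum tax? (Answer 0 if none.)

Ordinary income tax:
  R$82000 × 11% = R$9020
  R$374100 × 21% = R$78561
  → R$87581

Minimum tax:
  Adjusted income: R$456100 + R$130400 + R$13600 + R$130900 = R$731000
  Exemption: R$731000 ≤ R$738000, so full R$77000 applies
  Base: R$731000 − R$77000 = R$654000
  R$654000 × 20% = R$130800

Excess of minimum tax over ordinary income tax: R$130800 − R$87581 = R$43219.

R$43219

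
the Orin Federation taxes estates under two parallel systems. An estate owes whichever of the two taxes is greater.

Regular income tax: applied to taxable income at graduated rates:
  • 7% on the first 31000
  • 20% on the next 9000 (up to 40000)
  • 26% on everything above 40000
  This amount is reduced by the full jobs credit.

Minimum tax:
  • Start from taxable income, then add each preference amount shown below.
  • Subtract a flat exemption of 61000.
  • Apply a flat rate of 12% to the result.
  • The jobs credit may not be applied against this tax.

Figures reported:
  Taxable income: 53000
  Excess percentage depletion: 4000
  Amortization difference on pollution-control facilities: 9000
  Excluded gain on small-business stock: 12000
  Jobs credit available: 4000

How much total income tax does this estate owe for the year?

3350

Minimum tax:
  Adjusted income: 53000 + 4000 + 9000 + 12000 = 78000
  Less exemption 61000 → base 17000
  17000 × 12% = 2040

Regular income tax:
  31000 × 7% = 2170
  9000 × 20% = 1800
  13000 × 26% = 3380
  → 7350
  Less jobs credit 4000 → 3350

3350 > 2040, so the regular income tax governs.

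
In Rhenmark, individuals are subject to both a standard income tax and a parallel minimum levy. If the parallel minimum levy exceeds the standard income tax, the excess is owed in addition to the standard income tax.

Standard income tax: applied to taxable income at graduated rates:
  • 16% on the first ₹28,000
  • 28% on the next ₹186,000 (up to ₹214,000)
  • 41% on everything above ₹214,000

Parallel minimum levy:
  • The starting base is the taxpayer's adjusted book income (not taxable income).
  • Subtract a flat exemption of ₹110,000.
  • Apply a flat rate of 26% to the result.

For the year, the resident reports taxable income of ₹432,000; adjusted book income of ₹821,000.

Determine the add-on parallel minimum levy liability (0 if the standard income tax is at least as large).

Parallel minimum levy:
  Base (adjusted book income): ₹821,000
  Less exemption ₹110,000 → base ₹711,000
  ₹711,000 × 26% = ₹184,860

Standard income tax:
  ₹28,000 × 16% = ₹4,480
  ₹186,000 × 28% = ₹52,080
  ₹218,000 × 41% = ₹89,380
  → ₹145,940

Excess of parallel minimum levy over standard income tax: ₹184,860 − ₹145,940 = ₹38,920.

₹38,920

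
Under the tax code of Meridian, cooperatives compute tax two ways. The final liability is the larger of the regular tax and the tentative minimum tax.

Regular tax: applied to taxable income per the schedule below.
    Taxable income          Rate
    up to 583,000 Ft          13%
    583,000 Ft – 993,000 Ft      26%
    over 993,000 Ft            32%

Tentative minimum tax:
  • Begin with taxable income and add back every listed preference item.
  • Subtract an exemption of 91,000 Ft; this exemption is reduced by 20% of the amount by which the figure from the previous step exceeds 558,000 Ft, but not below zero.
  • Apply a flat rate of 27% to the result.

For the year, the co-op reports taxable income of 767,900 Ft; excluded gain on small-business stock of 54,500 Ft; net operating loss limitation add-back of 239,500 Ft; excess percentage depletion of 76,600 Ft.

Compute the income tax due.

307,395 Ft

Regular tax:
  583,000 Ft × 13% = 75,790 Ft
  184,900 Ft × 26% = 48,074 Ft
  → 123,864 Ft

Tentative minimum tax:
  Adjusted income: 767,900 Ft + 54,500 Ft + 239,500 Ft + 76,600 Ft = 1,138,500 Ft
  Exemption: 20% × (1,138,500 Ft − 558,000 Ft) = 116,100 Ft ≥ 91,000 Ft, so the exemption is fully phased out
  Base: 1,138,500 Ft − 0 Ft = 1,138,500 Ft
  1,138,500 Ft × 27% = 307,395 Ft

307,395 Ft > 123,864 Ft, so the tentative minimum tax is the binding amount.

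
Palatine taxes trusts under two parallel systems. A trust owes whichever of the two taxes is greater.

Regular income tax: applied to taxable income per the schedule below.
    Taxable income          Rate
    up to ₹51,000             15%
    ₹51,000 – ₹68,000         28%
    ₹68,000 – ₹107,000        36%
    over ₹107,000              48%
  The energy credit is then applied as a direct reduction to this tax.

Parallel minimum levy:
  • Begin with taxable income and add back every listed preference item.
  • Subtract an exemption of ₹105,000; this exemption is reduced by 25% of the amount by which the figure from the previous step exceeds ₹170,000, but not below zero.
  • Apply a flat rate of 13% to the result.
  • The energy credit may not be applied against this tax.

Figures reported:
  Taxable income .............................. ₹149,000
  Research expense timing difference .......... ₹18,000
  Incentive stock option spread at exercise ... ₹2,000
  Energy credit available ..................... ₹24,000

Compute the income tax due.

₹22,610

Parallel minimum levy:
  Adjusted income: ₹149,000 + ₹18,000 + ₹2,000 = ₹169,000
  Exemption: ₹169,000 ≤ ₹170,000, so full ₹105,000 applies
  Base: ₹169,000 − ₹105,000 = ₹64,000
  ₹64,000 × 13% = ₹8,320

Regular income tax:
  ₹51,000 × 15% = ₹7,650
  ₹17,000 × 28% = ₹4,760
  ₹39,000 × 36% = ₹14,040
  ₹42,000 × 48% = ₹20,160
  → ₹46,610
  Less energy credit ₹24,000 → ₹22,610

₹22,610 > ₹8,320, so the regular income tax governs.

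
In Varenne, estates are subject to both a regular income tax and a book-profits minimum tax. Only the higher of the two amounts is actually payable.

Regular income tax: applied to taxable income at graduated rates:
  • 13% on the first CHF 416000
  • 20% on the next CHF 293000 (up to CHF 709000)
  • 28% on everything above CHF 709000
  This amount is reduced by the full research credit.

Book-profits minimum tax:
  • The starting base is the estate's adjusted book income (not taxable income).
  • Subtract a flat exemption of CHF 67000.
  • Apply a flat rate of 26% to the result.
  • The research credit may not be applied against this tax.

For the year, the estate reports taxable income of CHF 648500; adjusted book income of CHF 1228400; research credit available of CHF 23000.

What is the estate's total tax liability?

Book-profits minimum tax:
  Base (adjusted book income): CHF 1228400
  Less exemption CHF 67000 → base CHF 1161400
  CHF 1161400 × 26% = CHF 301964

Regular income tax:
  CHF 416000 × 13% = CHF 54080
  CHF 232500 × 20% = CHF 46500
  → CHF 100580
  Less research credit CHF 23000 → CHF 77580

CHF 301964 > CHF 77580, so the book-profits minimum tax is the binding amount.

CHF 301964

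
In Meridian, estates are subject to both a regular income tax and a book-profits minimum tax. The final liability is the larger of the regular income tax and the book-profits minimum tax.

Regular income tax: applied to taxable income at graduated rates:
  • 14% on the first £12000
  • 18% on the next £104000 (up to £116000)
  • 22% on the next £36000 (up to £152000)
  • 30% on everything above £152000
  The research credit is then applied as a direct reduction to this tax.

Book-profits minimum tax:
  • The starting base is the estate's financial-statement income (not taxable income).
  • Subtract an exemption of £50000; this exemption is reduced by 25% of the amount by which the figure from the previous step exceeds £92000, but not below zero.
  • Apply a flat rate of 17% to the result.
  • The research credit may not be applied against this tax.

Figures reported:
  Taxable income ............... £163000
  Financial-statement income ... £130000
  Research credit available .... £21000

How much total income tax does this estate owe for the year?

Book-profits minimum tax:
  Base (financial-statement income): £130000
  Exemption: £50000 − 25% × (£130000 − £92000) = £50000 − £9500 = £40500
  Base: £130000 − £40500 = £89500
  £89500 × 17% = £15215

Regular income tax:
  £12000 × 14% = £1680
  £104000 × 18% = £18720
  £36000 × 22% = £7920
  £11000 × 30% = £3300
  → £31620
  Less research credit £21000 → £10620

£15215 > £10620, so the book-profits minimum tax is the binding amount.

£15215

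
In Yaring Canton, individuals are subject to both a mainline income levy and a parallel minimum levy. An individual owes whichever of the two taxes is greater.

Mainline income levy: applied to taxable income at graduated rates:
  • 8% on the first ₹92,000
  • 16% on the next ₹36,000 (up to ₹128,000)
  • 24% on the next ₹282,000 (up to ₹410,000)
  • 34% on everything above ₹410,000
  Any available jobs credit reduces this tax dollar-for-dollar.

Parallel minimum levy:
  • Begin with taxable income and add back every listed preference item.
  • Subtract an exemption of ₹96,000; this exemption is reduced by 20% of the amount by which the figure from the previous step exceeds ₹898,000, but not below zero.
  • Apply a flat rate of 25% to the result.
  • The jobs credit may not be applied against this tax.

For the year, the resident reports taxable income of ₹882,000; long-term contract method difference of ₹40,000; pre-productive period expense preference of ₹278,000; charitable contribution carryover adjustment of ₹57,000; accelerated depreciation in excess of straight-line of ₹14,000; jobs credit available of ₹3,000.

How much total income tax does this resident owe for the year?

₹312,400

Mainline income levy:
  ₹92,000 × 8% = ₹7,360
  ₹36,000 × 16% = ₹5,760
  ₹282,000 × 24% = ₹67,680
  ₹472,000 × 34% = ₹160,480
  → ₹241,280
  Less jobs credit ₹3,000 → ₹238,280

Parallel minimum levy:
  Adjusted income: ₹882,000 + ₹40,000 + ₹278,000 + ₹57,000 + ₹14,000 = ₹1,271,000
  Exemption: ₹96,000 − 20% × (₹1,271,000 − ₹898,000) = ₹96,000 − ₹74,600 = ₹21,400
  Base: ₹1,271,000 − ₹21,400 = ₹1,249,600
  ₹1,249,600 × 25% = ₹312,400

₹312,400 > ₹238,280, so the parallel minimum levy is the binding amount.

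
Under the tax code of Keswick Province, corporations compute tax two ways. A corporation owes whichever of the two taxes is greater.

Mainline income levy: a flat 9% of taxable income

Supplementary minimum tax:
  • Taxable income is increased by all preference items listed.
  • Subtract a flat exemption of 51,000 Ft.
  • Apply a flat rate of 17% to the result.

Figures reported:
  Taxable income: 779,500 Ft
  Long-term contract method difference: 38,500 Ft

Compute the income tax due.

130,390 Ft

Supplementary minimum tax:
  Adjusted income: 779,500 Ft + 38,500 Ft = 818,000 Ft
  Less exemption 51,000 Ft → base 767,000 Ft
  767,000 Ft × 17% = 130,390 Ft

Mainline income levy:
  779,500 Ft × 9% = 70,155 Ft

130,390 Ft > 70,155 Ft, so the supplementary minimum tax is the binding amount.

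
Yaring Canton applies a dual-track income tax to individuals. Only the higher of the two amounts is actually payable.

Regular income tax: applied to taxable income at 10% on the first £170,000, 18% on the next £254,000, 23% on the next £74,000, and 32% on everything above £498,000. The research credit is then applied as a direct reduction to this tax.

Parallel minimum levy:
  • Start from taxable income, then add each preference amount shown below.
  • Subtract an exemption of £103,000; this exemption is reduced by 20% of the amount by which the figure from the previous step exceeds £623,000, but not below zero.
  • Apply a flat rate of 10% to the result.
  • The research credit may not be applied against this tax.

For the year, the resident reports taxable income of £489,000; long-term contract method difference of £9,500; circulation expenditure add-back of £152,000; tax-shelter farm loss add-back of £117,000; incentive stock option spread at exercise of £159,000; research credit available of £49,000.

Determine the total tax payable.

Regular income tax:
  £170,000 × 10% = £17,000
  £254,000 × 18% = £45,720
  £65,000 × 23% = £14,950
  → £77,670
  Less research credit £49,000 → £28,670

Parallel minimum levy:
  Adjusted income: £489,000 + £9,500 + £152,000 + £117,000 + £159,000 = £926,500
  Exemption: £103,000 − 20% × (£926,500 − £623,000) = £103,000 − £60,700 = £42,300
  Base: £926,500 − £42,300 = £884,200
  £884,200 × 10% = £88,420

£88,420 > £28,670, so the parallel minimum levy is the binding amount.

£88,420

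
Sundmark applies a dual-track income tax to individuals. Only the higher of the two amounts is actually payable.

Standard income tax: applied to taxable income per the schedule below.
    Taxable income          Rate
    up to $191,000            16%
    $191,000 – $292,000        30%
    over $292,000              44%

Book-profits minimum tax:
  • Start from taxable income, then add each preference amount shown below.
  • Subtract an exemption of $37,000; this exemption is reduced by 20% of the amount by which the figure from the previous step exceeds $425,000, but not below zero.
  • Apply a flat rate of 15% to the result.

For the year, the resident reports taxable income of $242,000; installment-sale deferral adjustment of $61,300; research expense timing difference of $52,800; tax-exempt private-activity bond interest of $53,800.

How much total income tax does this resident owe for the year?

Standard income tax:
  $191,000 × 16% = $30,560
  $51,000 × 30% = $15,300
  → $45,860

Book-profits minimum tax:
  Adjusted income: $242,000 + $61,300 + $52,800 + $53,800 = $409,900
  Exemption: $409,900 ≤ $425,000, so full $37,000 applies
  Base: $409,900 − $37,000 = $372,900
  $372,900 × 15% = $55,935

$55,935 > $45,860, so the book-profits minimum tax is the binding amount.

$55,935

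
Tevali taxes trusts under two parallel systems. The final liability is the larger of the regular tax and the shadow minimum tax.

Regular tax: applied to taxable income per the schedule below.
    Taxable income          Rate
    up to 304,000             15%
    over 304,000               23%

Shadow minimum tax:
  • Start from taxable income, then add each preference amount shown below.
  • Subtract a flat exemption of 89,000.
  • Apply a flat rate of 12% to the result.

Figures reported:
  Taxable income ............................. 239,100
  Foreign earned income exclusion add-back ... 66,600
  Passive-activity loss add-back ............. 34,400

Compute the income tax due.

Shadow minimum tax:
  Adjusted income: 239,100 + 66,600 + 34,400 = 340,100
  Less exemption 89,000 → base 251,100
  251,100 × 12% = 30,132

Regular tax:
  239,100 × 15% = 35,865

35,865 > 30,132, so the regular tax governs.

35,865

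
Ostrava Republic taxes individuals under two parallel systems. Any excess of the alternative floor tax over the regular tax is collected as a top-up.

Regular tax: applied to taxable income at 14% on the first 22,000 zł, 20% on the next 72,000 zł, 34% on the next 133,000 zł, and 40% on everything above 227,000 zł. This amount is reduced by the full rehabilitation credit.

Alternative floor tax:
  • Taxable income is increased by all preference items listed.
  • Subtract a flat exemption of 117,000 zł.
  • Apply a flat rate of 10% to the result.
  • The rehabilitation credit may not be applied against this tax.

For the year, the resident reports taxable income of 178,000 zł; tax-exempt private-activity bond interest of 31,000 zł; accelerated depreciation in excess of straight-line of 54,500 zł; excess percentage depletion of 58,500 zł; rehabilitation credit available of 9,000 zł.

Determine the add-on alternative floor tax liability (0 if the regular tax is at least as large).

Alternative floor tax:
  Adjusted income: 178,000 zł + 31,000 zł + 54,500 zł + 58,500 zł = 322,000 zł
  Less exemption 117,000 zł → base 205,000 zł
  205,000 zł × 10% = 20,500 zł

Regular tax:
  22,000 zł × 14% = 3,080 zł
  72,000 zł × 20% = 14,400 zł
  84,000 zł × 34% = 28,560 zł
  → 46,040 zł
  Less rehabilitation credit 9,000 zł → 37,040 zł

20,500 zł ≤ 37,040 zł, so no add-on is due.

0 zł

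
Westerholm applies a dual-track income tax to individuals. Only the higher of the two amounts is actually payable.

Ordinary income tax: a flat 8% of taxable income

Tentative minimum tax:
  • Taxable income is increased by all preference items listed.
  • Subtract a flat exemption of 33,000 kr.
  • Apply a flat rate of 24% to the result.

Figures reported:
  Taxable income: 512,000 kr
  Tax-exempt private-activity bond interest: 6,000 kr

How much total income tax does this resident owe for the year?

Tentative minimum tax:
  Adjusted income: 512,000 kr + 6,000 kr = 518,000 kr
  Less exemption 33,000 kr → base 485,000 kr
  485,000 kr × 24% = 116,400 kr

Ordinary income tax:
  512,000 kr × 8% = 40,960 kr

116,400 kr > 40,960 kr, so the tentative minimum tax is the binding amount.

116,400 kr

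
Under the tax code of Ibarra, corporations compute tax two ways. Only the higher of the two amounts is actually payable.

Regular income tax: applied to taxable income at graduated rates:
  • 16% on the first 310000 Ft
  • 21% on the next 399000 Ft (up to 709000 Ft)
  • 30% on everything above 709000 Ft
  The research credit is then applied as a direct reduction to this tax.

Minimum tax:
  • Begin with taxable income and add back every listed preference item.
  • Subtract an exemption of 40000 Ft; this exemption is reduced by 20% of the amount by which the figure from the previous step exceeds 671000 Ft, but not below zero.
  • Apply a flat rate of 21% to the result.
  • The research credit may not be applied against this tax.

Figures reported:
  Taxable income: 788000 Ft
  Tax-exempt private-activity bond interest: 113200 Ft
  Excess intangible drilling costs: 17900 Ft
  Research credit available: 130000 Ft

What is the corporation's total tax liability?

193011 Ft

Regular income tax:
  310000 Ft × 16% = 49600 Ft
  399000 Ft × 21% = 83790 Ft
  79000 Ft × 30% = 23700 Ft
  → 157090 Ft
  Less research credit 130000 Ft → 27090 Ft

Minimum tax:
  Adjusted income: 788000 Ft + 113200 Ft + 17900 Ft = 919100 Ft
  Exemption: 20% × (919100 Ft − 671000 Ft) = 49620 Ft ≥ 40000 Ft, so the exemption is fully phased out
  Base: 919100 Ft − 0 Ft = 919100 Ft
  919100 Ft × 21% = 193011 Ft

193011 Ft > 27090 Ft, so the minimum tax is the binding amount.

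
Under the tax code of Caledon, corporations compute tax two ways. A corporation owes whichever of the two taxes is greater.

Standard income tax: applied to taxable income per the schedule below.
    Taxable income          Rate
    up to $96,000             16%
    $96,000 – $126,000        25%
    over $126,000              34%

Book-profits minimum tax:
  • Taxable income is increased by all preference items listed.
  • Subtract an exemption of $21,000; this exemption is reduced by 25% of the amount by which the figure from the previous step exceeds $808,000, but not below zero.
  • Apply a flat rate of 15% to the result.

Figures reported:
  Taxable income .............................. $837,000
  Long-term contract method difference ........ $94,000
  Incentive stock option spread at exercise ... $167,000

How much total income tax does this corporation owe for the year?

$264,600

Book-profits minimum tax:
  Adjusted income: $837,000 + $94,000 + $167,000 = $1,098,000
  Exemption: 25% × ($1,098,000 − $808,000) = $72,500 ≥ $21,000, so the exemption is fully phased out
  Base: $1,098,000 − $0 = $1,098,000
  $1,098,000 × 15% = $164,700

Standard income tax:
  $96,000 × 16% = $15,360
  $30,000 × 25% = $7,500
  $711,000 × 34% = $241,740
  → $264,600

$264,600 > $164,700, so the standard income tax governs.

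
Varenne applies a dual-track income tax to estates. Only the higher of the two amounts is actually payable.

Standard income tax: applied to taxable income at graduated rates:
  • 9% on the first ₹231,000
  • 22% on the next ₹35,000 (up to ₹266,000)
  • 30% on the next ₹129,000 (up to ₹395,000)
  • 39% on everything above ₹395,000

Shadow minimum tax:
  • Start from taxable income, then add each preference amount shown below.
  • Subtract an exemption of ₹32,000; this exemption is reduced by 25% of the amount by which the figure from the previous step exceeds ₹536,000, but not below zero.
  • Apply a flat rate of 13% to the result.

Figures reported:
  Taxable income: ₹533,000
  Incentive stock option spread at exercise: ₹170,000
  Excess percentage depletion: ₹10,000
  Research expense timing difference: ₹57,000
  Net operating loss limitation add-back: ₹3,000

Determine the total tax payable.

Shadow minimum tax:
  Adjusted income: ₹533,000 + ₹170,000 + ₹10,000 + ₹57,000 + ₹3,000 = ₹773,000
  Exemption: 25% × (₹773,000 − ₹536,000) = ₹59,250 ≥ ₹32,000, so the exemption is fully phased out
  Base: ₹773,000 − ₹0 = ₹773,000
  ₹773,000 × 13% = ₹100,490

Standard income tax:
  ₹231,000 × 9% = ₹20,790
  ₹35,000 × 22% = ₹7,700
  ₹129,000 × 30% = ₹38,700
  ₹138,000 × 39% = ₹53,820
  → ₹121,010

₹121,010 > ₹100,490, so the standard income tax governs.

₹121,010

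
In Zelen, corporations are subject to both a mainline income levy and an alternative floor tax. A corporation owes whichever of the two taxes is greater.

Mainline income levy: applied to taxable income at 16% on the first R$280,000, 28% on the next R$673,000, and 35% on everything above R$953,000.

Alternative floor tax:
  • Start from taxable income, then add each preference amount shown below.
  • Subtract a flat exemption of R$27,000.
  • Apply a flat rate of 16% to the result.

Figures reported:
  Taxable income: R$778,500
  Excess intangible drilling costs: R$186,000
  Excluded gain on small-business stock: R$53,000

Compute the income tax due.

R$184,380

Alternative floor tax:
  Adjusted income: R$778,500 + R$186,000 + R$53,000 = R$1,017,500
  Less exemption R$27,000 → base R$990,500
  R$990,500 × 16% = R$158,480

Mainline income levy:
  R$280,000 × 16% = R$44,800
  R$498,500 × 28% = R$139,580
  → R$184,380

R$184,380 > R$158,480, so the mainline income levy governs.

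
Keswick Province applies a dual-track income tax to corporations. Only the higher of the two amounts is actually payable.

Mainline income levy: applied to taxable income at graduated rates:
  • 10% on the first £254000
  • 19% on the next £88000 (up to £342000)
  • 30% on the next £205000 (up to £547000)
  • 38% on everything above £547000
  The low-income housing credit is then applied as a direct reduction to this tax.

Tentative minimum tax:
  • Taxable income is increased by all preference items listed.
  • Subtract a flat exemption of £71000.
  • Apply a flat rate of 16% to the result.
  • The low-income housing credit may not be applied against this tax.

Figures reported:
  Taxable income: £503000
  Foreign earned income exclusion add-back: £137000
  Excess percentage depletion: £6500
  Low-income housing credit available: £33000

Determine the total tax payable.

Mainline income levy:
  £254000 × 10% = £25400
  £88000 × 19% = £16720
  £161000 × 30% = £48300
  → £90420
  Less low-income housing credit £33000 → £57420

Tentative minimum tax:
  Adjusted income: £503000 + £137000 + £6500 = £646500
  Less exemption £71000 → base £575500
  £575500 × 16% = £92080

£92080 > £57420, so the tentative minimum tax is the binding amount.

£92080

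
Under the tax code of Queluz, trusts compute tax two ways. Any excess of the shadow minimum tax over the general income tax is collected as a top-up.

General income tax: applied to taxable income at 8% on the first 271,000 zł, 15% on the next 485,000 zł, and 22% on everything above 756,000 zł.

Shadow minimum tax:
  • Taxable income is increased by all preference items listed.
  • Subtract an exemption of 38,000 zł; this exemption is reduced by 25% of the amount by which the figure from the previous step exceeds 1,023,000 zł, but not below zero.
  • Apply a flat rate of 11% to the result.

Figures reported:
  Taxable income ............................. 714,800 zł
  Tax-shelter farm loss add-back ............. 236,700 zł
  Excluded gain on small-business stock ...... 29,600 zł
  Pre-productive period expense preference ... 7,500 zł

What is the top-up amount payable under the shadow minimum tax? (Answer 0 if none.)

16,316 zł

Shadow minimum tax:
  Adjusted income: 714,800 zł + 236,700 zł + 29,600 zł + 7,500 zł = 988,600 zł
  Exemption: 988,600 zł ≤ 1,023,000 zł, so full 38,000 zł applies
  Base: 988,600 zł − 38,000 zł = 950,600 zł
  950,600 zł × 11% = 104,566 zł

General income tax:
  271,000 zł × 8% = 21,680 zł
  443,800 zł × 15% = 66,570 zł
  → 88,250 zł

Excess of shadow minimum tax over general income tax: 104,566 zł − 88,250 zł = 16,316 zł.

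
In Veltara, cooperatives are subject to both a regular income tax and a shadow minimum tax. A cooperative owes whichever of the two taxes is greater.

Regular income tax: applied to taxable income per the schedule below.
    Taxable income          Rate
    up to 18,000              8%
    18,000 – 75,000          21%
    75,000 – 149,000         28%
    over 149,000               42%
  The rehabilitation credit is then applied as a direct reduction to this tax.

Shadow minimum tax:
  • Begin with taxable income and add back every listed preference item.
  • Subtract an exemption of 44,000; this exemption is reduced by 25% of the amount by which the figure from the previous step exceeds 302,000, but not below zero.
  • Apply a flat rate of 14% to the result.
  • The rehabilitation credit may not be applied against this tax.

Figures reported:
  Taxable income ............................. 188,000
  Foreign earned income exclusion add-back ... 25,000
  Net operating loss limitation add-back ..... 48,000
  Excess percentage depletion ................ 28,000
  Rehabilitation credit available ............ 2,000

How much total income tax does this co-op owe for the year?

48,510

Shadow minimum tax:
  Adjusted income: 188,000 + 25,000 + 48,000 + 28,000 = 289,000
  Exemption: 289,000 ≤ 302,000, so full 44,000 applies
  Base: 289,000 − 44,000 = 245,000
  245,000 × 14% = 34,300

Regular income tax:
  18,000 × 8% = 1,440
  57,000 × 21% = 11,970
  74,000 × 28% = 20,720
  39,000 × 42% = 16,380
  → 50,510
  Less rehabilitation credit 2,000 → 48,510

48,510 > 34,300, so the regular income tax governs.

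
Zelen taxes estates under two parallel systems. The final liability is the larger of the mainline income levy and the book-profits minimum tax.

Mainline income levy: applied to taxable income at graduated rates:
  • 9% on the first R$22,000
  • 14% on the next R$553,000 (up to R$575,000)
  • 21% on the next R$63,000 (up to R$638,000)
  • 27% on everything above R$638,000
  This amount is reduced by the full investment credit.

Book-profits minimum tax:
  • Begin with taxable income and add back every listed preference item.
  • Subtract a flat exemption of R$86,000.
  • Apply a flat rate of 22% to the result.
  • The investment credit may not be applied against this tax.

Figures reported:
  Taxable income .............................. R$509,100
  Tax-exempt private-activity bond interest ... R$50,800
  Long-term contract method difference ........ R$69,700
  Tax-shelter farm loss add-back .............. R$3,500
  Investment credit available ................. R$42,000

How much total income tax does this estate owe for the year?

R$120,362

Book-profits minimum tax:
  Adjusted income: R$509,100 + R$50,800 + R$69,700 + R$3,500 = R$633,100
  Less exemption R$86,000 → base R$547,100
  R$547,100 × 22% = R$120,362

Mainline income levy:
  R$22,000 × 9% = R$1,980
  R$487,100 × 14% = R$68,194
  → R$70,174
  Less investment credit R$42,000 → R$28,174

R$120,362 > R$28,174, so the book-profits minimum tax is the binding amount.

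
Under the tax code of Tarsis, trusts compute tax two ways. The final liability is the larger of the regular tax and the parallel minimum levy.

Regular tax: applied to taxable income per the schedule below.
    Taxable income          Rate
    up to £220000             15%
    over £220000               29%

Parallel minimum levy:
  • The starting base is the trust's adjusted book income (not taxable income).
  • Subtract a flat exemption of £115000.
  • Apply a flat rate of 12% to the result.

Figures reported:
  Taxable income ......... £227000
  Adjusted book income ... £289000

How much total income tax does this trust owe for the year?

£35030

Parallel minimum levy:
  Base (adjusted book income): £289000
  Less exemption £115000 → base £174000
  £174000 × 12% = £20880

Regular tax:
  £220000 × 15% = £33000
  £7000 × 29% = £2030
  → £35030

£35030 > £20880, so the regular tax governs.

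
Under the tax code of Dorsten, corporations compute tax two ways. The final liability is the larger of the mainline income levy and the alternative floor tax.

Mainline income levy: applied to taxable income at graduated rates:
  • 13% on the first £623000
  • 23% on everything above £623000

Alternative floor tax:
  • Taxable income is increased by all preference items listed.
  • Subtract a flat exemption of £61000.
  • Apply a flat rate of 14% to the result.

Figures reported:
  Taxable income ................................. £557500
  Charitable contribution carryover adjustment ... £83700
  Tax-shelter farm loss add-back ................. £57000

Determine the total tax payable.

Alternative floor tax:
  Adjusted income: £557500 + £83700 + £57000 = £698200
  Less exemption £61000 → base £637200
  £637200 × 14% = £89208

Mainline income levy:
  £557500 × 13% = £72475

£89208 > £72475, so the alternative floor tax is the binding amount.

£89208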